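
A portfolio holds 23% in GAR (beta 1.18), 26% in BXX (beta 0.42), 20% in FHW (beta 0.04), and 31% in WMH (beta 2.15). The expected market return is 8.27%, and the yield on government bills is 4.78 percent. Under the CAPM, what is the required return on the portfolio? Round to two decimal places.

8.46%

β_P = Σ w_i β_i = 0.23×1.18 + 0.26×0.42 + 0.20×0.04 + 0.31×2.15 = 1.0551
MRP = 8.27% − 4.78% = 3.49%
E(R_P) = R_f + β_P × MRP = 4.78% + 1.0551 × 3.49% = 8.46%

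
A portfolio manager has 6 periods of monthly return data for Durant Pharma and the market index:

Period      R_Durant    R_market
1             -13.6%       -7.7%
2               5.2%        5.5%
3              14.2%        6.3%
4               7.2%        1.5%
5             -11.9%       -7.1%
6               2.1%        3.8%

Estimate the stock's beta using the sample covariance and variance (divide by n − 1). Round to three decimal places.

1.662

Mean R_i = (-13.6 + 5.2 + 14.2 + 7.2 − 11.9 + 2.1) / 6 = 0.5333%
Mean R_m = (-7.7 + 5.5 + 6.3 + 1.5 − 7.1 + 3.8) / 6 = 0.3833%
Σ(R_i − R̄_i)(R_m − R̄_m) = 324.8233  ⇒  Cov = 324.8233 / 5 = 64.9647
Σ(R_m − R̄_m)² = 195.4483  ⇒  Var(R_m) = 195.4483 / 5 = 39.0897
β = Cov / Var(R_m) = 64.9647 / 39.0897 = 1.6619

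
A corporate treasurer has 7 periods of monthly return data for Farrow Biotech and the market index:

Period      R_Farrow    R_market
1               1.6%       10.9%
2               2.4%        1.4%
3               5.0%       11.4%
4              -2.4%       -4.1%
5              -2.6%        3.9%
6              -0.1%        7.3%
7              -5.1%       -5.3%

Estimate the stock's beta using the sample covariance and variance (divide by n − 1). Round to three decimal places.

0.399

Mean R_i = (1.6 + 2.4 + 5.0 − 2.4 − 2.6 − 0.1 − 5.1) / 7 = -0.1714%
Mean R_m = (10.9 + 1.4 + 11.4 − 4.1 + 3.9 + 7.3 − 5.3) / 7 = 3.6429%
Σ(R_i − R̄_i)(R_m − R̄_m) = 108.1714  ⇒  Cov = 108.1714 / 6 = 18.0286
Σ(R_m − R̄_m)² = 271.2371  ⇒  Var(R_m) = 271.2371 / 6 = 45.2062
β = Cov / Var(R_m) = 18.0286 / 45.2062 = 0.3988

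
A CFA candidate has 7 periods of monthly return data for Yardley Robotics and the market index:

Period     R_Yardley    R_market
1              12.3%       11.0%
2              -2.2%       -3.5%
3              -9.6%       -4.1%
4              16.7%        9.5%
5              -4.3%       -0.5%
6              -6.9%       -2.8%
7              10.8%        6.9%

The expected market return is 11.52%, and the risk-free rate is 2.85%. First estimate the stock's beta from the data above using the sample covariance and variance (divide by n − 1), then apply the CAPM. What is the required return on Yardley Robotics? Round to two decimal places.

Mean R_i = (12.3 − 2.2 − 9.6 + 16.7 − 4.3 − 6.9 + 10.8) / 7 = 2.4000%
Mean R_m = (11.0 − 3.5 − 4.1 + 9.5 − 0.5 − 2.8 + 6.9) / 7 = 2.3571%
Σ(R_i − R̄_i)(R_m − R̄_m) = 397.4000  ⇒  Cov = 397.4000 / 6 = 66.2333
Σ(R_m − R̄_m)² = 257.1171  ⇒  Var(R_m) = 257.1171 / 6 = 42.8529
β = Cov / Var(R_m) = 66.2333 / 42.8529 = 1.5456
MRP = 11.52% − 2.85% = 8.67%
E(R) = R_f + β × MRP = 2.85% + 1.5456 × 8.67% = 16.25%

16.25%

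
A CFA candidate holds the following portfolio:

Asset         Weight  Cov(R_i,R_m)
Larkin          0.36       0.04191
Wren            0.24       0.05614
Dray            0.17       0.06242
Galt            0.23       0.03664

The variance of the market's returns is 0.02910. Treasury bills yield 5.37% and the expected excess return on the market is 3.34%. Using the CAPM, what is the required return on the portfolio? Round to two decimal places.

10.83%

β_Larkin = 0.04191 / 0.02910 = 1.4402
β_Wren = 0.05614 / 0.02910 = 1.9292
β_Dray = 0.06242 / 0.02910 = 2.1450
β_Galt = 0.03664 / 0.02910 = 1.2591
β_P = Σ w_i β_i = 0.36×1.4402 + 0.24×1.9292 + 0.17×2.1450 + 0.23×1.2591 = 1.6357
E(R_P) = R_f + β_P × MRP = 5.37% + 1.6357 × 3.34% = 10.83%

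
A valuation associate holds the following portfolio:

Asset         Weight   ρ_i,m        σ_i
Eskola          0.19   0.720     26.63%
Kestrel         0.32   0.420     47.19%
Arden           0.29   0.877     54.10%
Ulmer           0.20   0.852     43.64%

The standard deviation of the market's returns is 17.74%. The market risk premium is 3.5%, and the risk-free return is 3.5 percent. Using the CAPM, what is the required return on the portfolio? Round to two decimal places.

β_Eskola = 0.720 × 26.63% / 17.74% = 1.0808
β_Kestrel = 0.420 × 47.19% / 17.74% = 1.1172
β_Arden = 0.877 × 54.10% / 17.74% = 2.6745
β_Ulmer = 0.852 × 43.64% / 17.74% = 2.0959
β_P = Σ w_i β_i = 0.19×1.0808 + 0.32×1.1172 + 0.29×2.6745 + 0.20×2.0959 = 1.7576
E(R_P) = R_f + β_P × MRP = 3.5% + 1.7576 × 3.5% = 9.65%

9.65%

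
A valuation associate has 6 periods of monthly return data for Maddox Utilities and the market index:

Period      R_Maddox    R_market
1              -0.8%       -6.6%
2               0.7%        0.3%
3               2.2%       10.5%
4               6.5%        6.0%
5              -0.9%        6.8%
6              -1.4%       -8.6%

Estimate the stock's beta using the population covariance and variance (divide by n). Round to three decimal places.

0.217

Mean R_i = (-0.8 + 0.7 + 2.2 + 6.5 − 0.9 − 1.4) / 6 = 1.0500%
Mean R_m = (-6.6 + 0.3 + 10.5 + 6.0 + 6.8 − 8.6) / 6 = 1.4000%
Σ(R_i − R̄_i)(R_m − R̄_m) = 64.6900  ⇒  Cov = 64.6900 / 6 = 10.7817
Σ(R_m − R̄_m)² = 298.3400  ⇒  Var(R_m) = 298.3400 / 6 = 49.7233
β = Cov / Var(R_m) = 10.7817 / 49.7233 = 0.2168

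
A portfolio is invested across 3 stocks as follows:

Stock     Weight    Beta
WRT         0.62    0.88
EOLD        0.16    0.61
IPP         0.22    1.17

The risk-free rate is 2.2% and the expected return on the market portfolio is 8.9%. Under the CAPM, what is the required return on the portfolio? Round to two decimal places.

β_P = Σ w_i β_i = 0.62×0.88 + 0.16×0.61 + 0.22×1.17 = 0.9006
MRP = 8.9% − 2.2% = 6.70%
E(R_P) = R_f + β_P × MRP = 2.2% + 0.9006 × 6.7% = 8.23%

8.23%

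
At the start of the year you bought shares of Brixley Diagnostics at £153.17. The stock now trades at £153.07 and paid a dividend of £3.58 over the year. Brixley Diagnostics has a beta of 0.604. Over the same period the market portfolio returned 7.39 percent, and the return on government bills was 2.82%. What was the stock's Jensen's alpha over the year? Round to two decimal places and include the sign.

Realised HPR = (P1 + D1 − P0) / P0 = (153.07 + 3.58 − 153.17) / 153.17 = 3.48 / 153.17 = 2.2720%
MRP = 7.39% − 2.82% = 4.57%
CAPM required = R_f + β·MRP = 2.82% + 0.604 × 4.57% = 5.58028%
α = realised − required = 2.2720% − 5.58028% = -3.31%

-3.31%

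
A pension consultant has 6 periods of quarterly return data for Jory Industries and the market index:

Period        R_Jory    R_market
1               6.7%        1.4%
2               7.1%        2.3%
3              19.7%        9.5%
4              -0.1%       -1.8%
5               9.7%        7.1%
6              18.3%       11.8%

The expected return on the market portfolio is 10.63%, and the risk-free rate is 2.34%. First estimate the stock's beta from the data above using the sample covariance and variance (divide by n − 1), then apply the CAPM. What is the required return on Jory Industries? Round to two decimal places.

Mean R_i = (6.7 + 7.1 + 19.7 − 0.1 + 9.7 + 18.3) / 6 = 10.2333%
Mean R_m = (1.4 + 2.3 + 9.5 − 1.8 + 7.1 + 11.8) / 6 = 5.0500%
Σ(R_i − R̄_i)(R_m − R̄_m) = 187.7800  ⇒  Cov = 187.7800 / 5 = 37.5560
Σ(R_m − R̄_m)² = 137.3750  ⇒  Var(R_m) = 137.3750 / 5 = 27.4750
β = Cov / Var(R_m) = 37.5560 / 27.4750 = 1.3669
MRP = 10.63% − 2.34% = 8.29%
E(R) = R_f + β × MRP = 2.34% + 1.3669 × 8.29% = 13.67%

13.67%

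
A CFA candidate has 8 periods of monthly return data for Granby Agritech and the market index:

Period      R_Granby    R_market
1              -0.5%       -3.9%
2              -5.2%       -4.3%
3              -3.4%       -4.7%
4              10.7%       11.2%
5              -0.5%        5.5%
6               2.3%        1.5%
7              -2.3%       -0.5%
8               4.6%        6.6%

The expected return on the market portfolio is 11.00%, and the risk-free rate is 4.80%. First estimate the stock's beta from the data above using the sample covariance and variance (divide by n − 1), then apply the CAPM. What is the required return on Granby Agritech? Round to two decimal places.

9.53%

Mean R_i = (-0.5 − 5.2 − 3.4 + 10.7 − 0.5 + 2.3 − 2.3 + 4.6) / 8 = 0.7125%
Mean R_m = (-3.9 − 4.3 − 4.7 + 11.2 + 5.5 + 1.5 − 0.5 + 6.6) / 8 = 1.4250%
Σ(R_i − R̄_i)(R_m − R̄_m) = 184.2175  ⇒  Cov = 184.2175 / 7 = 26.3168
Σ(R_m − R̄_m)² = 241.2950  ⇒  Var(R_m) = 241.2950 / 7 = 34.4707
β = Cov / Var(R_m) = 26.3168 / 34.4707 = 0.7635
MRP = 11.00% − 4.80% = 6.20%
E(R) = R_f + β × MRP = 4.80% + 0.7635 × 6.20% = 9.53%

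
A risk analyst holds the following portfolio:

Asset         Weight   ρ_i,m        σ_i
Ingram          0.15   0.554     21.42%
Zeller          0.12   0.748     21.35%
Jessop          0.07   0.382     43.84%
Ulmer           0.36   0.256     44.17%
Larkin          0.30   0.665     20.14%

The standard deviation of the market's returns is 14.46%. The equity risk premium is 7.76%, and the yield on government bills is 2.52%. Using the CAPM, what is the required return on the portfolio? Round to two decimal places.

9.47%

β_Ingram = 0.554 × 21.42% / 14.46% = 0.8207
β_Zeller = 0.748 × 21.35% / 14.46% = 1.1044
β_Jessop = 0.382 × 43.84% / 14.46% = 1.1582
β_Ulmer = 0.256 × 44.17% / 14.46% = 0.7820
β_Larkin = 0.665 × 20.14% / 14.46% = 0.9262
β_P = Σ w_i β_i = 0.15×0.8207 + 0.12×1.1044 + 0.07×1.1582 + 0.36×0.7820 + 0.30×0.9262 = 0.8961
E(R_P) = R_f + β_P × MRP = 2.52% + 0.8961 × 7.76% = 9.47%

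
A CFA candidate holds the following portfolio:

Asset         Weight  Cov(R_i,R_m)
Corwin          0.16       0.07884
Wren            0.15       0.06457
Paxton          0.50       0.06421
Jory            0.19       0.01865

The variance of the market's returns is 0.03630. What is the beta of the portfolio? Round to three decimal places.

1.596

β_Corwin = 0.07884 / 0.03630 = 2.1719
β_Wren = 0.06457 / 0.03630 = 1.7788
β_Paxton = 0.06421 / 0.03630 = 1.7689
β_Jory = 0.01865 / 0.03630 = 0.5138
β_P = Σ w_i β_i = 0.16×2.1719 + 0.15×1.7788 + 0.50×1.7689 + 0.19×0.5138 = 1.5964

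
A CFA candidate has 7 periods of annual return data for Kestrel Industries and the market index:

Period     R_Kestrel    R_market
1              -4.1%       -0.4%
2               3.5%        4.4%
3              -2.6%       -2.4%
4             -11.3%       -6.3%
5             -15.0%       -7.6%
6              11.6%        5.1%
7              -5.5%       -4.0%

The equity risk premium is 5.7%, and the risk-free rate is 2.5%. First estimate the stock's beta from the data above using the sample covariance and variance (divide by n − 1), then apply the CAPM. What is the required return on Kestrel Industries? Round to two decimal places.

Mean R_i = (-4.1 + 3.5 − 2.6 − 11.3 − 15.0 + 11.6 − 5.5) / 7 = -3.3429%
Mean R_m = (-0.4 + 4.4 − 2.4 − 6.3 − 7.6 + 5.1 − 4.0) / 7 = -1.6000%
Σ(R_i − R̄_i)(R_m − R̄_m) = 252.1900  ⇒  Cov = 252.1900 / 6 = 42.0317
Σ(R_m − R̄_m)² = 146.8200  ⇒  Var(R_m) = 146.8200 / 6 = 24.4700
β = Cov / Var(R_m) = 42.0317 / 24.4700 = 1.7177
E(R) = R_f + β × MRP = 2.5% + 1.7177 × 5.7% = 12.29%

12.29%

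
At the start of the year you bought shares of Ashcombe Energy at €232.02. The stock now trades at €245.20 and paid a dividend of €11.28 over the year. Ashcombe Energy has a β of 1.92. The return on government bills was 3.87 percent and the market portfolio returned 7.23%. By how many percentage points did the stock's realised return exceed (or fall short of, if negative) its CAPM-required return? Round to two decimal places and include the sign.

Realised HPR = (P1 + D1 − P0) / P0 = (245.20 + 11.28 − 232.02) / 232.02 = 24.46 / 232.02 = 10.5422%
MRP = 7.23% − 3.87% = 3.36%
CAPM required = R_f + β·MRP = 3.87% + 1.92 × 3.36% = 10.3212%
α = realised − required = 10.5422% − 10.3212% = +0.22%

+0.22%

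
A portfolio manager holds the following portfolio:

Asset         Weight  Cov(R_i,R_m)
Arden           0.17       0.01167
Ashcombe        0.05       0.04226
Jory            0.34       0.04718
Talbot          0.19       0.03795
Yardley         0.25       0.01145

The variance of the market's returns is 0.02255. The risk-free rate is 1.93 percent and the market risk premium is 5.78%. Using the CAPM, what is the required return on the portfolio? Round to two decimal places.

9.67%

β_Arden = 0.01167 / 0.02255 = 0.5175
β_Ashcombe = 0.04226 / 0.02255 = 1.8741
β_Jory = 0.04718 / 0.02255 = 2.0922
β_Talbot = 0.03795 / 0.02255 = 1.6829
β_Yardley = 0.01145 / 0.02255 = 0.5078
β_P = Σ w_i β_i = 0.17×0.5175 + 0.05×1.8741 + 0.34×2.0922 + 0.19×1.6829 + 0.25×0.5078 = 1.3397
E(R_P) = R_f + β_P × MRP = 1.93% + 1.3397 × 5.78% = 9.67%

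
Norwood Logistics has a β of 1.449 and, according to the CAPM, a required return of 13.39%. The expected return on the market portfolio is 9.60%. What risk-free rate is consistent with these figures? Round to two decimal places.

1.16%

E(R) = R_f + β(E(R_m) − R_f) = R_f(1 − β) + β·E(R_m)
13.39% = R_f × (1 − 1.449) + 1.449 × 9.60%
13.39% = R_f × -0.449 + 13.91040%
R_f = (13.39% − 13.91040%) / -0.449 = 1.16%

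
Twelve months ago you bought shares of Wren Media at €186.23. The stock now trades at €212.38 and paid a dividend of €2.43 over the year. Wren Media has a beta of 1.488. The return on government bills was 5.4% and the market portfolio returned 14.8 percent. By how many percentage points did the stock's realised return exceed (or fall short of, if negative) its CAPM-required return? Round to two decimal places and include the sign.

Realised HPR = (P1 + D1 − P0) / P0 = (212.38 + 2.43 − 186.23) / 186.23 = 28.58 / 186.23 = 15.3466%
MRP = 14.8% − 5.4% = 9.40%
CAPM required = R_f + β·MRP = 5.4% + 1.488 × 9.4% = 19.3872%
α = realised − required = 15.3466% − 19.3872% = -4.04%

-4.04%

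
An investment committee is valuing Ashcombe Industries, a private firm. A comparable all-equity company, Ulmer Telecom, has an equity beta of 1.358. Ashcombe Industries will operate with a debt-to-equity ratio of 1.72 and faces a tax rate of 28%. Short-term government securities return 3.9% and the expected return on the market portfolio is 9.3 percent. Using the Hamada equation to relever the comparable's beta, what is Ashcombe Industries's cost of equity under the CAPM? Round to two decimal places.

β_L = β_U × [1 + (1 − t)(D/E)] = 1.358 × [1 + (1 − 0.28) × 1.72]
    = 1.358 × [1 + 0.72 × 1.72] = 1.358 × 2.2384 = 3.0397
MRP = 9.3% − 3.9% = 5.40%
E(R) = R_f + β_L × MRP = 3.9% + 3.0397 × 5.4% = 20.31%

20.31%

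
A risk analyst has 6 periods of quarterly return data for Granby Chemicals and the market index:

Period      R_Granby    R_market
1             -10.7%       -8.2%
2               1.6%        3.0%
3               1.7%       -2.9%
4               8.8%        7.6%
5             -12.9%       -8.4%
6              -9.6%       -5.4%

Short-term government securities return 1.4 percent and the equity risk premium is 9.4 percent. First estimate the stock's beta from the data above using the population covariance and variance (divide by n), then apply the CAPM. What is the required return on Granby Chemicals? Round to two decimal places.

13.35%

Mean R_i = (-10.7 + 1.6 + 1.7 + 8.8 − 12.9 − 9.6) / 6 = -3.5167%
Mean R_m = (-8.2 + 3.0 − 2.9 + 7.6 − 8.4 − 5.4) / 6 = -2.3833%
Σ(R_i − R̄_i)(R_m − R̄_m) = 264.4017  ⇒  Cov = 264.4017 / 6 = 44.0670
Σ(R_m − R̄_m)² = 208.0483  ⇒  Var(R_m) = 208.0483 / 6 = 34.6747
β = Cov / Var(R_m) = 44.0670 / 34.6747 = 1.2709
E(R) = R_f + β × MRP = 1.4% + 1.2709 × 9.4% = 13.35%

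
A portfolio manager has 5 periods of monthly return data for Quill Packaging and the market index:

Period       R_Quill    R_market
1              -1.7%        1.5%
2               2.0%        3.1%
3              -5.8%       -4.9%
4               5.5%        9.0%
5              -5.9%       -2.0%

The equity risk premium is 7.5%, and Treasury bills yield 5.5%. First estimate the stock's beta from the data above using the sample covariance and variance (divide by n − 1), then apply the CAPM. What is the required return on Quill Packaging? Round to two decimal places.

Mean R_i = (-1.7 + 2.0 − 5.8 + 5.5 − 5.9) / 5 = -1.1800%
Mean R_m = (1.5 + 3.1 − 4.9 + 9.0 − 2.0) / 5 = 1.3400%
Σ(R_i − R̄_i)(R_m − R̄_m) = 101.2760  ⇒  Cov = 101.2760 / 4 = 25.3190
Σ(R_m − R̄_m)² = 111.8920  ⇒  Var(R_m) = 111.8920 / 4 = 27.9730
β = Cov / Var(R_m) = 25.3190 / 27.9730 = 0.9051
E(R) = R_f + β × MRP = 5.5% + 0.9051 × 7.5% = 12.29%

12.29%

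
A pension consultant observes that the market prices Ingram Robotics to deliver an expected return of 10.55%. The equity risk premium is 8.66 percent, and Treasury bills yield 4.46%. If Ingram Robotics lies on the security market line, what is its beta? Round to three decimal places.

β = (E(R) − R_f) / MRP = (10.55% − 4.46%) / 8.66% = 6.09% / 8.66% = 0.703

0.703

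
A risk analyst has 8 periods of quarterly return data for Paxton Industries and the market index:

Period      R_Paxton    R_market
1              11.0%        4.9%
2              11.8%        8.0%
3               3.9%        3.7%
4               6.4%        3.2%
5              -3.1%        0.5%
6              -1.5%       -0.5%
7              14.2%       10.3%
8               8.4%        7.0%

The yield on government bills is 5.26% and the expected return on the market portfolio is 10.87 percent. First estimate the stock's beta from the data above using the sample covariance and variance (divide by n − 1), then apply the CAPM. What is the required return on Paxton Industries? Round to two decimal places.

14.10%

Mean R_i = (11.0 + 11.8 + 3.9 + 6.4 − 3.1 − 1.5 + 14.2 + 8.4) / 8 = 6.3875%
Mean R_m = (4.9 + 8.0 + 3.7 + 3.2 + 0.5 − 0.5 + 10.3 + 7.0) / 8 = 4.6375%
Σ(R_i − R̄_i)(R_m − R̄_m) = 150.4938  ⇒  Cov = 150.4938 / 7 = 21.4991
Σ(R_m − R̄_m)² = 95.4788  ⇒  Var(R_m) = 95.4788 / 7 = 13.6398
β = Cov / Var(R_m) = 21.4991 / 13.6398 = 1.5762
MRP = 10.87% − 5.26% = 5.61%
E(R) = R_f + β × MRP = 5.26% + 1.5762 × 5.61% = 14.10%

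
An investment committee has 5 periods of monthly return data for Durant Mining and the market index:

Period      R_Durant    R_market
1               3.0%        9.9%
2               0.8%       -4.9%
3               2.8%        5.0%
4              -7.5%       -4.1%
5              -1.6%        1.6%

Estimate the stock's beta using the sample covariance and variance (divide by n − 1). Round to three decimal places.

0.462

Mean R_i = (3.0 + 0.8 + 2.8 − 7.5 − 1.6) / 5 = -0.5000%
Mean R_m = (9.9 − 4.9 + 5.0 − 4.1 + 1.6) / 5 = 1.5000%
Σ(R_i − R̄_i)(R_m − R̄_m) = 71.7200  ⇒  Cov = 71.7200 / 4 = 17.9300
Σ(R_m − R̄_m)² = 155.1400  ⇒  Var(R_m) = 155.1400 / 4 = 38.7850
β = Cov / Var(R_m) = 17.9300 / 38.7850 = 0.4623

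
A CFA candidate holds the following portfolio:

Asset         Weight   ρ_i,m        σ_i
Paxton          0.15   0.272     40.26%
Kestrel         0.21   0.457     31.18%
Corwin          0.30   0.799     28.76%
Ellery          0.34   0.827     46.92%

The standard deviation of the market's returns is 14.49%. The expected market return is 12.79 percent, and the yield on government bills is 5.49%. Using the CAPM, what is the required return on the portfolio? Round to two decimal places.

17.94%

β_Paxton = 0.272 × 40.26% / 14.49% = 0.7557
β_Kestrel = 0.457 × 31.18% / 14.49% = 0.9834
β_Corwin = 0.799 × 28.76% / 14.49% = 1.5859
β_Ellery = 0.827 × 46.92% / 14.49% = 2.6779
β_P = Σ w_i β_i = 0.15×0.7557 + 0.21×0.9834 + 0.30×1.5859 + 0.34×2.6779 = 1.7061
MRP = 12.79% − 5.49% = 7.30%
E(R_P) = R_f + β_P × MRP = 5.49% + 1.7061 × 7.30% = 17.94%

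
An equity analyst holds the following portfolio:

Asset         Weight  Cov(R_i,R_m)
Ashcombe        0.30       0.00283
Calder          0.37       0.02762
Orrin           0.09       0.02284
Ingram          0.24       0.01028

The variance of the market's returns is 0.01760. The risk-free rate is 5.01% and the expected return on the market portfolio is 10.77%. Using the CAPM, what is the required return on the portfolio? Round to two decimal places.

β_Ashcombe = 0.00283 / 0.01760 = 0.1608
β_Calder = 0.02762 / 0.01760 = 1.5693
β_Orrin = 0.02284 / 0.01760 = 1.2977
β_Ingram = 0.01028 / 0.01760 = 0.5841
β_P = Σ w_i β_i = 0.30×0.1608 + 0.37×1.5693 + 0.09×1.2977 + 0.24×0.5841 = 0.8859
MRP = 10.77% − 5.01% = 5.76%
E(R_P) = R_f + β_P × MRP = 5.01% + 0.8859 × 5.76% = 10.11%

10.11%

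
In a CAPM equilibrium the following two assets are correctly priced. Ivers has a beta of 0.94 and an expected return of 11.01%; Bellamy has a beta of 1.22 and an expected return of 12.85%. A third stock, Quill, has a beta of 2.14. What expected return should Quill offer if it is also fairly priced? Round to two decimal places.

MRP (SML slope) = (12.85% − 11.01%) / (1.22 − 0.94) = 1.84% / 0.28 = 6.5714%
R_f (intercept) = 11.01% − 0.94 × 6.5714% = 4.8329%
E(R_Quill) = R_f + β × MRP = 4.8329% + 2.14 × 6.5714% = 18.90%

18.90%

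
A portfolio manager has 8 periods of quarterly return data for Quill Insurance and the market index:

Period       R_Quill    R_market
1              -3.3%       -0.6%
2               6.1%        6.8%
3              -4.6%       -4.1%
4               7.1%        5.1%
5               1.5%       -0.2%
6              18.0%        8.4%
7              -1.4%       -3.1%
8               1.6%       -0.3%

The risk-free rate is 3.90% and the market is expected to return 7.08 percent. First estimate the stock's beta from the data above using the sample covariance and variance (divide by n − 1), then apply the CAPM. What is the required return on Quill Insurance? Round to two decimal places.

Mean R_i = (-3.3 + 6.1 − 4.6 + 7.1 + 1.5 + 18.0 − 1.4 + 1.6) / 8 = 3.1250%
Mean R_m = (-0.6 + 6.8 − 4.1 + 5.1 − 0.2 + 8.4 − 3.1 − 0.3) / 8 = 1.5000%
Σ(R_i − R̄_i)(R_m − R̄_m) = 215.7900  ⇒  Cov = 215.7900 / 7 = 30.8271
Σ(R_m − R̄_m)² = 151.7200  ⇒  Var(R_m) = 151.7200 / 7 = 21.6743
β = Cov / Var(R_m) = 30.8271 / 21.6743 = 1.4223
MRP = 7.08% − 3.90% = 3.18%
E(R) = R_f + β × MRP = 3.90% + 1.4223 × 3.18% = 8.42%

8.42%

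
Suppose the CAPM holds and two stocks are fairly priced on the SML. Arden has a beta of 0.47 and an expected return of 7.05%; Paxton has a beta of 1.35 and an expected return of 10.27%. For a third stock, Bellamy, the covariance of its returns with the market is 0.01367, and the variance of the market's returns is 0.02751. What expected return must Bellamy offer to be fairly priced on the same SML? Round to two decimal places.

7.15%

MRP = (10.27% − 7.05%) / (1.35 − 0.47) = 3.6591%
R_f = 7.05% − 0.47 × 3.6591% = 5.3302%
β_Bellamy = Cov / Var(R_m) = 0.01367 / 0.02751 = 0.4969
E(R_Bellamy) = R_f + β × MRP = 5.3302% + 0.4969 × 3.6591% = 7.15%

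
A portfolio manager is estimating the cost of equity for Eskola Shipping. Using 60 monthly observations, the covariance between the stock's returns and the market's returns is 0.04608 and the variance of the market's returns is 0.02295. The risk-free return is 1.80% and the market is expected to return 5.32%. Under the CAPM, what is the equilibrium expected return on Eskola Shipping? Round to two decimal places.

β = Cov(R_i, R_m) / Var(R_m) = 0.04608 / 0.02295 = 2.0078
MRP = 5.32% − 1.80% = 3.52%
E(R) = R_f + β × MRP = 1.80% + 2.0078 × 3.52% = 8.87%

8.87%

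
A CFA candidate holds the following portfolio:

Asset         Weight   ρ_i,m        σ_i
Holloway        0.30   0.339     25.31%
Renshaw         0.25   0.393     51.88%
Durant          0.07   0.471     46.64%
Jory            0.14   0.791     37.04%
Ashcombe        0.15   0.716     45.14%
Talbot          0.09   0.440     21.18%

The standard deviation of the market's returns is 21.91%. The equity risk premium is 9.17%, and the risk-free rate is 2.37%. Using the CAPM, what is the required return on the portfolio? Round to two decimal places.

10.32%

β_Holloway = 0.339 × 25.31% / 21.91% = 0.3916
β_Renshaw = 0.393 × 51.88% / 21.91% = 0.9306
β_Durant = 0.471 × 46.64% / 21.91% = 1.0026
β_Jory = 0.791 × 37.04% / 21.91% = 1.3372
β_Ashcombe = 0.716 × 45.14% / 21.91% = 1.4751
β_Talbot = 0.440 × 21.18% / 21.91% = 0.4253
β_P = Σ w_i β_i = 0.30×0.3916 + 0.25×0.9306 + 0.07×1.0026 + 0.14×1.3372 + 0.15×1.4751 + 0.09×0.4253 = 0.8671
E(R_P) = R_f + β_P × MRP = 2.37% + 0.8671 × 9.17% = 10.32%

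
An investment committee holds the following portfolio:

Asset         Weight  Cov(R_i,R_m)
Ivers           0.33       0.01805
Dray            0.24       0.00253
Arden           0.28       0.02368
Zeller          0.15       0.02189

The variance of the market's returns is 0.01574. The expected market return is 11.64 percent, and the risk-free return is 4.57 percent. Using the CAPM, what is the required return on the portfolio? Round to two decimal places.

β_Ivers = 0.01805 / 0.01574 = 1.1468
β_Dray = 0.00253 / 0.01574 = 0.1607
β_Arden = 0.02368 / 0.01574 = 1.5044
β_Zeller = 0.02189 / 0.01574 = 1.3907
β_P = Σ w_i β_i = 0.33×1.1468 + 0.24×0.1607 + 0.28×1.5044 + 0.15×1.3907 = 1.0468
MRP = 11.64% − 4.57% = 7.07%
E(R_P) = R_f + β_P × MRP = 4.57% + 1.0468 × 7.07% = 11.97%

11.97%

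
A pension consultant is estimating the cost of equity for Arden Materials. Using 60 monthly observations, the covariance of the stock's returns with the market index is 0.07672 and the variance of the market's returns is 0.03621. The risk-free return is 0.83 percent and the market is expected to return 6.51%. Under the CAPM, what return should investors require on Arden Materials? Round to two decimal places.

12.86%

β = Cov(R_i, R_m) / Var(R_m) = 0.07672 / 0.03621 = 2.1188
MRP = 6.51% − 0.83% = 5.68%
E(R) = R_f + β × MRP = 0.83% + 2.1188 × 5.68% = 12.86%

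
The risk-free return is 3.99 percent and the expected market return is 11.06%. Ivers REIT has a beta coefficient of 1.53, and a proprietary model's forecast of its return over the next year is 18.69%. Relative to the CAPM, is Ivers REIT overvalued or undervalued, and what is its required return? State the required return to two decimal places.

MRP = 11.06% − 3.99% = 7.07%
Required return = R_f + β·MRP = 3.99% + 1.53 × 7.07% = 14.81%
Forecast 18.69% > required 14.81% → the stock plots above the SML → undervalued.

Undervalued; required return 14.81%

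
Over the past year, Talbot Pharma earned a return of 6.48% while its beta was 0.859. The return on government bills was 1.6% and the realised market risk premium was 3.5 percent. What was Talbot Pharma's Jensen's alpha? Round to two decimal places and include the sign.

+1.87%

CAPM benchmark = R_f + β(R_m − R_f) = 1.6% + 0.859 × 3.5% = 4.6065%
α = actual − benchmark = 6.48% − 4.6065% = +1.87%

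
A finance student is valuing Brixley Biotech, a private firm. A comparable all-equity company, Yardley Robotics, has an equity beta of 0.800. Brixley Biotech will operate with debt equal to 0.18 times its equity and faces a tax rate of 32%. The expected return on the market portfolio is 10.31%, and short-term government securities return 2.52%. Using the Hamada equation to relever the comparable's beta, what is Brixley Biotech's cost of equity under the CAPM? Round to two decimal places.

β_L = β_U × [1 + (1 − t)(D/E)] = 0.800 × [1 + (1 − 0.32) × 0.18]
    = 0.800 × [1 + 0.68 × 0.18] = 0.800 × 1.1224 = 0.8979
MRP = 10.31% − 2.52% = 7.79%
E(R) = R_f + β_L × MRP = 2.52% + 0.8979 × 7.79% = 9.51%

9.51%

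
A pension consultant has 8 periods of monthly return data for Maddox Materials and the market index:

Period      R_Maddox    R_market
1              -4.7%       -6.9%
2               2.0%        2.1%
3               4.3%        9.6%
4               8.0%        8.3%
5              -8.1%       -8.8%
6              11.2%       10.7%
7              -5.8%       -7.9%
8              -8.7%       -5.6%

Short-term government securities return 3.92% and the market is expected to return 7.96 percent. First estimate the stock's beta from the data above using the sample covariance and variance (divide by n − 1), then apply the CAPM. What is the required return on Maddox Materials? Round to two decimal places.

7.41%

Mean R_i = (-4.7 + 2.0 + 4.3 + 8.0 − 8.1 + 11.2 − 5.8 − 8.7) / 8 = -0.2250%
Mean R_m = (-6.9 + 2.1 + 9.6 + 8.3 − 8.8 + 10.7 − 7.9 − 5.6) / 8 = 0.1875%
Σ(R_i − R̄_i)(R_m − R̄_m) = 430.3075  ⇒  Cov = 430.3075 / 7 = 61.4725
Σ(R_m − R̄_m)² = 498.4888  ⇒  Var(R_m) = 498.4888 / 7 = 71.2127
β = Cov / Var(R_m) = 61.4725 / 71.2127 = 0.8632
MRP = 7.96% − 3.92% = 4.04%
E(R) = R_f + β × MRP = 3.92% + 0.8632 × 4.04% = 7.41%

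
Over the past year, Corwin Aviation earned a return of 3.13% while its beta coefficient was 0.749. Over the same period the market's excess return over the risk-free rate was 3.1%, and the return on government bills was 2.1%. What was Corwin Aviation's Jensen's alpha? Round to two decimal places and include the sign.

-1.29%

CAPM benchmark = R_f + β(R_m − R_f) = 2.1% + 0.749 × 3.1% = 4.4219%
α = actual − benchmark = 3.13% − 4.4219% = -1.29%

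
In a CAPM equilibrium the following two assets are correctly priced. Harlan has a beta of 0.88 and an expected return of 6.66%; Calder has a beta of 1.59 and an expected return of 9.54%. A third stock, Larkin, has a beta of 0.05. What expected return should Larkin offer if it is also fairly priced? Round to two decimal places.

3.29%

MRP (SML slope) = (9.54% − 6.66%) / (1.59 − 0.88) = 2.88% / 0.71 = 4.0563%
R_f (intercept) = 6.66% − 0.88 × 4.0563% = 3.0905%
E(R_Larkin) = R_f + β × MRP = 3.0905% + 0.05 × 4.0563% = 3.29%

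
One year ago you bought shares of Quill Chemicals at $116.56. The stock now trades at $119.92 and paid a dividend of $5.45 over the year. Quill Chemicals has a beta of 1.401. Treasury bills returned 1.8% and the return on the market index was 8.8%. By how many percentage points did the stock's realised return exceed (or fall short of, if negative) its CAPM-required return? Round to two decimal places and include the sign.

-4.05%

Realised HPR = (P1 + D1 − P0) / P0 = (119.92 + 5.45 − 116.56) / 116.56 = 8.81 / 116.56 = 7.5583%
MRP = 8.8% − 1.8% = 7.00%
CAPM required = R_f + β·MRP = 1.8% + 1.401 × 7.0% = 11.6070%
α = realised − required = 7.5583% − 11.6070% = -4.05%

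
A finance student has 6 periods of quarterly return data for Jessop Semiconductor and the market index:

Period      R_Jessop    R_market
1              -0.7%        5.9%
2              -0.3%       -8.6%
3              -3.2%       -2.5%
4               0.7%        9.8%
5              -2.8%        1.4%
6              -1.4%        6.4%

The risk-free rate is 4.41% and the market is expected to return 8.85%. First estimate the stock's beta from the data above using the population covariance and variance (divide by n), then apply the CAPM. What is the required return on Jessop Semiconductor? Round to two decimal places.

4.73%

Mean R_i = (-0.7 − 0.3 − 3.2 + 0.7 − 2.8 − 1.4) / 6 = -1.2833%
Mean R_m = (5.9 − 8.6 − 2.5 + 9.8 + 1.4 + 6.4) / 6 = 2.0667%
Σ(R_i − R̄_i)(R_m − R̄_m) = 16.3433  ⇒  Cov = 16.3433 / 6 = 2.7239
Σ(R_m − R̄_m)² = 228.3533  ⇒  Var(R_m) = 228.3533 / 6 = 38.0589
β = Cov / Var(R_m) = 2.7239 / 38.0589 = 0.0716
MRP = 8.85% − 4.41% = 4.44%
E(R) = R_f + β × MRP = 4.41% + 0.0716 × 4.44% = 4.73%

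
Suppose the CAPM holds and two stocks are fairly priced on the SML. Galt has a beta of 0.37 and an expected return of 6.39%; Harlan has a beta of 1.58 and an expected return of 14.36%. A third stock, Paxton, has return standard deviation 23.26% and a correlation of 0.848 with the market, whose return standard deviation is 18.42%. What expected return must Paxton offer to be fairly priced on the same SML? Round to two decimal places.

11.01%

MRP = (14.36% − 6.39%) / (1.58 − 0.37) = 6.5868%
R_f = 6.39% − 0.37 × 6.5868% = 3.9529%
β_Paxton = ρ·σ_i/σ_m = 0.848 × 23.26 / 18.42 = 1.0708
E(R_Paxton) = R_f + β × MRP = 3.9529% + 1.0708 × 6.5868% = 11.01%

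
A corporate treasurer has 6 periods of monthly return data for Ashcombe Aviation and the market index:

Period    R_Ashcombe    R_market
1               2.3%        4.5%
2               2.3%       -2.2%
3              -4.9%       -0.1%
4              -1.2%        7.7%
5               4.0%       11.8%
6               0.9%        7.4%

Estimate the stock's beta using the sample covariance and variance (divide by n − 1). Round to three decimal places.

Mean R_i = (2.3 + 2.3 − 4.9 − 1.2 + 4.0 + 0.9) / 6 = 0.5667%
Mean R_m = (4.5 − 2.2 − 0.1 + 7.7 + 11.8 + 7.4) / 6 = 4.8500%
Σ(R_i − R̄_i)(R_m − R̄_m) = 33.9100  ⇒  Cov = 33.9100 / 5 = 6.7820
Σ(R_m − R̄_m)² = 137.2550  ⇒  Var(R_m) = 137.2550 / 5 = 27.4510
β = Cov / Var(R_m) = 6.7820 / 27.4510 = 0.2471

0.247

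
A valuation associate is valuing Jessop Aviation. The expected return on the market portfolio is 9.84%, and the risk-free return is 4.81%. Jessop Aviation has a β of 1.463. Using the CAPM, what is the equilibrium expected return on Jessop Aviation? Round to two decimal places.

Market risk premium = E(R_m) − R_f = 9.84% − 4.81% = 5.03%
E(R) = R_f + β × MRP = 4.81% + 1.463 × 5.03% = 12.17%

12.17%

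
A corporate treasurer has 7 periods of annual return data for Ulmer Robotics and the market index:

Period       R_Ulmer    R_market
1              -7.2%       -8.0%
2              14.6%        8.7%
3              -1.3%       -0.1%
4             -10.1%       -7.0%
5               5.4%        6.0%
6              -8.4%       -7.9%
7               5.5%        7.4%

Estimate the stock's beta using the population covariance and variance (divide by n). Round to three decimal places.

1.155

Mean R_i = (-7.2 + 14.6 − 1.3 − 10.1 + 5.4 − 8.4 + 5.5) / 7 = -0.2143%
Mean R_m = (-8.0 + 8.7 − 0.1 − 7.0 + 6.0 − 7.9 + 7.4) / 7 = -0.1286%
Σ(R_i − R̄_i)(R_m − R̄_m) = 394.7171  ⇒  Cov = 394.7171 / 7 = 56.3882
Σ(R_m − R̄_m)² = 341.7543  ⇒  Var(R_m) = 341.7543 / 7 = 48.8220
β = Cov / Var(R_m) = 56.3882 / 48.8220 = 1.1550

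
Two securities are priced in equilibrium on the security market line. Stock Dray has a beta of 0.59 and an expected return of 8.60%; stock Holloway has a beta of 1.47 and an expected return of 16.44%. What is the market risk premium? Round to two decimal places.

Both satisfy E(R) = R_f + β·MRP, so the slope of the SML is
MRP = (16.44% − 8.60%) / (1.47 − 0.59) = 7.84% / 0.88 = 8.9091%

8.91%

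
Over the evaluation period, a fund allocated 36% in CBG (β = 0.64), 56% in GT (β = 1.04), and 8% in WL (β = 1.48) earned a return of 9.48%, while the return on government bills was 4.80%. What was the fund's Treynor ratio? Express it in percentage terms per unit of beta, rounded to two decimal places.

5.03%

β_P = 0.36×0.64 + 0.56×1.04 + 0.08×1.48 = 0.9312
Treynor = (R_P − R_f) / β_P = (9.48% − 4.80%) / 0.9312 = 4.68% / 0.9312 = 5.03%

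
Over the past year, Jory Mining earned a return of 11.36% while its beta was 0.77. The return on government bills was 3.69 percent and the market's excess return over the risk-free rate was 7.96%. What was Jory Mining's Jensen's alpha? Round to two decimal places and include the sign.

+1.54%

CAPM benchmark = R_f + β(R_m − R_f) = 3.69% + 0.77 × 7.96% = 9.8192%
α = actual − benchmark = 11.36% − 9.8192% = +1.54%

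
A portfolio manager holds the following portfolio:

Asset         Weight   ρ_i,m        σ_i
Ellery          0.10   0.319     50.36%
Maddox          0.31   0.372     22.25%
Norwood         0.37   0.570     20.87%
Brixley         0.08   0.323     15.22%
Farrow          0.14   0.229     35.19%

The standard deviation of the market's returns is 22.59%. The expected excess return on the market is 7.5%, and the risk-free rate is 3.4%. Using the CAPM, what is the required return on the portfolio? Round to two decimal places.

β_Ellery = 0.319 × 50.36% / 22.59% = 0.7111
β_Maddox = 0.372 × 22.25% / 22.59% = 0.3664
β_Norwood = 0.570 × 20.87% / 22.59% = 0.5266
β_Brixley = 0.323 × 15.22% / 22.59% = 0.2176
β_Farrow = 0.229 × 35.19% / 22.59% = 0.3567
β_P = Σ w_i β_i = 0.10×0.7111 + 0.31×0.3664 + 0.37×0.5266 + 0.08×0.2176 + 0.14×0.3567 = 0.4469
E(R_P) = R_f + β_P × MRP = 3.4% + 0.4469 × 7.5% = 6.75%

6.75%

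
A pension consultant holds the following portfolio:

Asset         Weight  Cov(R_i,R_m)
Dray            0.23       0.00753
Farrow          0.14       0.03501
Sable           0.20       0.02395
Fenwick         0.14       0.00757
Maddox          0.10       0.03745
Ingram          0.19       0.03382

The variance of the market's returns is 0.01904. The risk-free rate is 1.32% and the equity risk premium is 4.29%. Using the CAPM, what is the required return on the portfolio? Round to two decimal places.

6.42%

β_Dray = 0.00753 / 0.01904 = 0.3955
β_Farrow = 0.03501 / 0.01904 = 1.8388
β_Sable = 0.02395 / 0.01904 = 1.2579
β_Fenwick = 0.00757 / 0.01904 = 0.3976
β_Maddox = 0.03745 / 0.01904 = 1.9669
β_Ingram = 0.03382 / 0.01904 = 1.7763
β_P = Σ w_i β_i = 0.23×0.3955 + 0.14×1.8388 + 0.20×1.2579 + 0.14×0.3976 + 0.10×1.9669 + 0.19×1.7763 = 1.1898
E(R_P) = R_f + β_P × MRP = 1.32% + 1.1898 × 4.29% = 6.42%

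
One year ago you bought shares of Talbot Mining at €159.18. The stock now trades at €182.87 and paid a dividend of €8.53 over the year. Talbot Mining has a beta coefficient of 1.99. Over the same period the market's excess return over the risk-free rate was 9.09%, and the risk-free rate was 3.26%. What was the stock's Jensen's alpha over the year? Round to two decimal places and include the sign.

Realised HPR = (P1 + D1 − P0) / P0 = (182.87 + 8.53 − 159.18) / 159.18 = 32.22 / 159.18 = 20.2412%
CAPM required = R_f + β·MRP = 3.26% + 1.99 × 9.09% = 21.3491%
α = realised − required = 20.2412% − 21.3491% = -1.11%

-1.11%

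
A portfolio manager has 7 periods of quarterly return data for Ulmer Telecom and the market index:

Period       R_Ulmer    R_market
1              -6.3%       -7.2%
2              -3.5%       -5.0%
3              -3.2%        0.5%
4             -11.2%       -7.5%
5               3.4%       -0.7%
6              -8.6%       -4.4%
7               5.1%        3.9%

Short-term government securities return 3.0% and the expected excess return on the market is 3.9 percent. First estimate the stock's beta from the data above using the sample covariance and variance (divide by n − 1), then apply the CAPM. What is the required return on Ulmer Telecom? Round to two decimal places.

Mean R_i = (-6.3 − 3.5 − 3.2 − 11.2 + 3.4 − 8.6 + 5.1) / 7 = -3.4714%
Mean R_m = (-7.2 − 5.0 + 0.5 − 7.5 − 0.7 − 4.4 + 3.9) / 7 = -2.9143%
Σ(R_i − R̄_i)(R_m − R̄_m) = 129.7929  ⇒  Cov = 129.7929 / 6 = 21.6322
Σ(R_m − R̄_m)² = 108.9486  ⇒  Var(R_m) = 108.9486 / 6 = 18.1581
β = Cov / Var(R_m) = 21.6322 / 18.1581 = 1.1913
E(R) = R_f + β × MRP = 3.0% + 1.1913 × 3.9% = 7.65%

7.65%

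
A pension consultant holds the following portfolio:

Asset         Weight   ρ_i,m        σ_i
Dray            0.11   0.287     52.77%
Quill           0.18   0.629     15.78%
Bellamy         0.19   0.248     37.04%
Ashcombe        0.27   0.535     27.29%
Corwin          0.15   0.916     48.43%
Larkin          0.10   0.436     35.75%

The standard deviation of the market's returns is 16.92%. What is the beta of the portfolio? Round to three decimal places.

β_Dray = 0.287 × 52.77% / 16.92% = 0.8951
β_Quill = 0.629 × 15.78% / 16.92% = 0.5866
β_Bellamy = 0.248 × 37.04% / 16.92% = 0.5429
β_Ashcombe = 0.535 × 27.29% / 16.92% = 0.8629
β_Corwin = 0.916 × 48.43% / 16.92% = 2.6219
β_Larkin = 0.436 × 35.75% / 16.92% = 0.9212
β_P = Σ w_i β_i = 0.11×0.8951 + 0.18×0.5866 + 0.19×0.5429 + 0.27×0.8629 + 0.15×2.6219 + 0.10×0.9212 = 1.0256

1.026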